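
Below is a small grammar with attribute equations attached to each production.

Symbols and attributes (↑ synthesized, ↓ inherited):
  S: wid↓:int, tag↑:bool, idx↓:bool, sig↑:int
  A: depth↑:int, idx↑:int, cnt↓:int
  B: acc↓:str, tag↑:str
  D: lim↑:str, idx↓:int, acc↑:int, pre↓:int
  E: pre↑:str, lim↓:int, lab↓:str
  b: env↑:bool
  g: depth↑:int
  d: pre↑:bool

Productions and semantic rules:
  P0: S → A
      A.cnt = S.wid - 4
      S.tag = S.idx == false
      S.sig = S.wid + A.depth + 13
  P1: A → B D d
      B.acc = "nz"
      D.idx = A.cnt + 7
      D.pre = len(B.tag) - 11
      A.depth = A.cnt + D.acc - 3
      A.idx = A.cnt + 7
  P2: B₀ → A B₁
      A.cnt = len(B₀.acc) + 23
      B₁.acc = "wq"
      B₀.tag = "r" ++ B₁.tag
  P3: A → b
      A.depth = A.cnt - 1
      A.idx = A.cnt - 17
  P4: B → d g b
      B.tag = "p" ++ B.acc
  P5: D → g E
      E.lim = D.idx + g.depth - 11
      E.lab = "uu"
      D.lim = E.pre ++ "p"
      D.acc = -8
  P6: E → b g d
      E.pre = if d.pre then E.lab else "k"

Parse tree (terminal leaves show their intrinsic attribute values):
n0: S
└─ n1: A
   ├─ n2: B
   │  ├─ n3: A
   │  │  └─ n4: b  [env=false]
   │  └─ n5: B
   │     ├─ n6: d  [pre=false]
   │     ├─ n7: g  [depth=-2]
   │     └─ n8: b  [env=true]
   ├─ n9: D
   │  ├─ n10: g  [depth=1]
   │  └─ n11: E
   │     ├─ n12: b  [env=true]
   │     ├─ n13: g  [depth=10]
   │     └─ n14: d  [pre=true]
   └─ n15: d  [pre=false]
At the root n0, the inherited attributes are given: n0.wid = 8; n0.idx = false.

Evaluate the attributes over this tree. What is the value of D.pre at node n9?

1. n0.wid = 8  [given at root]
2. n0.idx = false  [given at root]
3. n1.cnt = 4  [S.wid - 4]
4. n2.acc = "nz"  ["nz"]
5. n3.cnt = 25  [len(B₀.acc) + 23]
6. n4.env = false  [terminal]
7. n3.depth = 24  [A.cnt - 1]
8. n3.idx = 8  [A.cnt - 17]
9. n5.acc = "wq"  ["wq"]
10. n6.pre = false  [terminal]
11. n7.depth = -2  [terminal]
12. n8.env = true  [terminal]
13. n5.tag = "pwq"  ["p" ++ B.acc]
14. n2.tag = "rpwq"  ["r" ++ B₁.tag]
15. n9.idx = 11  [A.cnt + 7]
16. n9.pre = -7  [len(B.tag) - 11]
17. n10.depth = 1  [terminal]
18. n11.lim = 1  [D.idx + g.depth - 11]
19. n11.lab = "uu"  ["uu"]
20. n12.env = true  [terminal]
21. n13.depth = 10  [terminal]
22. n14.pre = true  [terminal]
23. n11.pre = "uu"  [if d.pre then E.lab else "k"]
24. n9.lim = "uup"  [E.pre ++ "p"]
25. n9.acc = -8  [-8]
26. n15.pre = false  [terminal]
27. n1.depth = -7  [A.cnt + D.acc - 3]
28. n1.idx = 11  [A.cnt + 7]
29. n0.tag = true  [S.idx == false]
30. n0.sig = 14  [S.wid + A.depth + 13]

-7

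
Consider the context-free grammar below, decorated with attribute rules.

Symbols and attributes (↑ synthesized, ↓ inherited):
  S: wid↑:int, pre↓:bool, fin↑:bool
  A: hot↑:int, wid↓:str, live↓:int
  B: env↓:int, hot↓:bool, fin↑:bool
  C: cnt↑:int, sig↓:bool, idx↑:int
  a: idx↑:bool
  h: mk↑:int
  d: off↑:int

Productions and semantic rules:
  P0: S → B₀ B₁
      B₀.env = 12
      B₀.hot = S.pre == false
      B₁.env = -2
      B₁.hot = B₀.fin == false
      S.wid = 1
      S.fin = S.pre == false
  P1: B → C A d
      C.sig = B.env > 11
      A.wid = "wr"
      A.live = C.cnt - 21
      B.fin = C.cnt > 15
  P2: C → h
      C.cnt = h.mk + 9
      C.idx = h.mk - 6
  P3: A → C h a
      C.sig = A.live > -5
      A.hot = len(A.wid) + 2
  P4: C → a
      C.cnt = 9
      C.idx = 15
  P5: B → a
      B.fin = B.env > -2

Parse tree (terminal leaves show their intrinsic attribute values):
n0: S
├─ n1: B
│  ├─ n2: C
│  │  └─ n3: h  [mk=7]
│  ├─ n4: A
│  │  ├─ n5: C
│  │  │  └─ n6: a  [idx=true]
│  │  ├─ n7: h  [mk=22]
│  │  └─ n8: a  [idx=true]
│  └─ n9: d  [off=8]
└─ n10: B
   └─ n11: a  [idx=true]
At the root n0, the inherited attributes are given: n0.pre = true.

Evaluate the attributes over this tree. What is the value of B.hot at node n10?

1. n0.pre = true  [given at root]
2. n1.env = 12  [12]
3. n1.hot = false  [S.pre == false]
4. n2.sig = true  [B.env > 11]
5. n3.mk = 7  [terminal]
6. n2.cnt = 16  [h.mk + 9]
7. n2.idx = 1  [h.mk - 6]
8. n4.wid = "wr"  ["wr"]
9. n4.live = -5  [C.cnt - 21]
10. n5.sig = false  [A.live > -5]
11. n6.idx = true  [terminal]
12. n5.cnt = 9  [9]
13. n5.idx = 15  [15]
14. n7.mk = 22  [terminal]
15. n8.idx = true  [terminal]
16. n4.hot = 4  [len(A.wid) + 2]
17. n9.off = 8  [terminal]
18. n1.fin = true  [C.cnt > 15]
19. n10.env = -2  [-2]
20. n10.hot = false  [B₀.fin == false]
21. n11.idx = true  [terminal]
22. n10.fin = false  [B.env > -2]
23. n0.wid = 1  [1]
24. n0.fin = false  [S.pre == false]

false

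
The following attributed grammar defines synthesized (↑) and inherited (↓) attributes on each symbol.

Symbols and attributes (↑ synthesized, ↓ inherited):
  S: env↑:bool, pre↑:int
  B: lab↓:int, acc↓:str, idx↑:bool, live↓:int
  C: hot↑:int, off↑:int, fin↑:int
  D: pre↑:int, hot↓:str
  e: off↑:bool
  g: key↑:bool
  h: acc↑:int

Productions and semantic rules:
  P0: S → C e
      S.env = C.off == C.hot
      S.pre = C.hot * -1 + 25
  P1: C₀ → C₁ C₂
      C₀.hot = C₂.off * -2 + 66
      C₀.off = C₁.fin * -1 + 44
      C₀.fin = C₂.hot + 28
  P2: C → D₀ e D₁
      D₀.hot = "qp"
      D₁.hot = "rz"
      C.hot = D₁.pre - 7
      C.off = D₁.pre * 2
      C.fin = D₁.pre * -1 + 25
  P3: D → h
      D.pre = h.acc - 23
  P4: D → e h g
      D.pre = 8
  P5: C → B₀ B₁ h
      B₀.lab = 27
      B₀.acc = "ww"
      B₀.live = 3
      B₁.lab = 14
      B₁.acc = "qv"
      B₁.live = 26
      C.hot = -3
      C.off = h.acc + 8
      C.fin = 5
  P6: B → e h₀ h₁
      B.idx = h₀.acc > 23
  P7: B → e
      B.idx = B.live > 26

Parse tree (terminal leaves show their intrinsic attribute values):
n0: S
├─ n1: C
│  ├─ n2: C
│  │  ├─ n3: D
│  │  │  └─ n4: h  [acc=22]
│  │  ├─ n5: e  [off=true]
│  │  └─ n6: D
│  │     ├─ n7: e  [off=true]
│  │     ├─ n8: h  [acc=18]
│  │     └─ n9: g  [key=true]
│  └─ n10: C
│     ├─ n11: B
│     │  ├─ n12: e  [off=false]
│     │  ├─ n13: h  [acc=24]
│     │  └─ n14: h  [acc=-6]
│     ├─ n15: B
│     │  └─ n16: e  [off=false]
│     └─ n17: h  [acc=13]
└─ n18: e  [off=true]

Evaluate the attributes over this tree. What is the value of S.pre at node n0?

1

1. n3.hot = "qp"  ["qp"]
2. n4.acc = 22  [terminal]
3. n3.pre = -1  [h.acc - 23]
4. n5.off = true  [terminal]
5. n6.hot = "rz"  ["rz"]
6. n7.off = true  [terminal]
7. n8.acc = 18  [terminal]
8. n9.key = true  [terminal]
9. n6.pre = 8  [8]
10. n2.hot = 1  [D₁.pre - 7]
11. n2.off = 16  [D₁.pre * 2]
12. n2.fin = 17  [D₁.pre * -1 + 25]
13. n11.lab = 27  [27]
14. n11.acc = "ww"  ["ww"]
15. n11.live = 3  [3]
16. n12.off = false  [terminal]
17. n13.acc = 24  [terminal]
18. n14.acc = -6  [terminal]
19. n11.idx = true  [h₀.acc > 23]
20. n15.lab = 14  [14]
21. n15.acc = "qv"  ["qv"]
22. n15.live = 26  [26]
23. n16.off = false  [terminal]
24. n15.idx = false  [B.live > 26]
25. n17.acc = 13  [terminal]
26. n10.hot = -3  [-3]
27. n10.off = 21  [h.acc + 8]
28. n10.fin = 5  [5]
29. n1.hot = 24  [C₂.off * -2 + 66]
30. n1.off = 27  [C₁.fin * -1 + 44]
31. n1.fin = 25  [C₂.hot + 28]
32. n18.off = true  [terminal]
33. n0.env = false  [C.off == C.hot]
34. n0.pre = 1  [C.hot * -1 + 25]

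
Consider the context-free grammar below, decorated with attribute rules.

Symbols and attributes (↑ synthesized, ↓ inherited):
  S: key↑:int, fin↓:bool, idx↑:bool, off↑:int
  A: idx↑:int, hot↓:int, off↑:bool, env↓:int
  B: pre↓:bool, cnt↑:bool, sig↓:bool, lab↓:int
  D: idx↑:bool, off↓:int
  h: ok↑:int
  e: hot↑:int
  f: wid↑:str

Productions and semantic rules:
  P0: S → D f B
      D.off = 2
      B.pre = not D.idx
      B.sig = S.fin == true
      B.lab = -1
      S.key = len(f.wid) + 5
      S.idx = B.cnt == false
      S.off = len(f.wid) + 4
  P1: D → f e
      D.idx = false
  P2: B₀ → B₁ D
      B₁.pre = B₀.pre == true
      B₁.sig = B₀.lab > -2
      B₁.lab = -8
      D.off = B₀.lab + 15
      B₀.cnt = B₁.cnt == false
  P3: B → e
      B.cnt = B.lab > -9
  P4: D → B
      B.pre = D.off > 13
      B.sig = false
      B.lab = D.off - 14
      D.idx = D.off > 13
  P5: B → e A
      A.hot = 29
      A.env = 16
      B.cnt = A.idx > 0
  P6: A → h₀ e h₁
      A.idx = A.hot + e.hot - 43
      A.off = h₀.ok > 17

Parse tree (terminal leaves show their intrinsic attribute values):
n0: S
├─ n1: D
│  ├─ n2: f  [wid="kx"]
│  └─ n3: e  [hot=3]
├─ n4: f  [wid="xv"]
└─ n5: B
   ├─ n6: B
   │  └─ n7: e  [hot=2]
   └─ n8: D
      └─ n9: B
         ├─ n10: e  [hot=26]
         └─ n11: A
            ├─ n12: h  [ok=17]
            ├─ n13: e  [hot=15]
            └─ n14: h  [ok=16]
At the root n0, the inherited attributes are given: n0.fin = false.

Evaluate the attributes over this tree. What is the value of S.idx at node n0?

true

1. n0.fin = false  [given at root]
2. n1.off = 2  [2]
3. n2.wid = "kx"  [terminal]
4. n3.hot = 3  [terminal]
5. n1.idx = false  [false]
6. n4.wid = "xv"  [terminal]
7. n5.pre = true  [not D.idx]
8. n5.sig = false  [S.fin == true]
9. n5.lab = -1  [-1]
10. n6.pre = true  [B₀.pre == true]
11. n6.sig = true  [B₀.lab > -2]
12. n6.lab = -8  [-8]
13. n7.hot = 2  [terminal]
14. n6.cnt = true  [B.lab > -9]
15. n8.off = 14  [B₀.lab + 15]
16. n9.pre = true  [D.off > 13]
17. n9.sig = false  [false]
18. n9.lab = 0  [D.off - 14]
19. n10.hot = 26  [terminal]
20. n11.hot = 29  [29]
21. n11.env = 16  [16]
22. n12.ok = 17  [terminal]
23. n13.hot = 15  [terminal]
24. n14.ok = 16  [terminal]
25. n11.idx = 1  [A.hot + e.hot - 43]
26. n11.off = false  [h₀.ok > 17]
27. n9.cnt = true  [A.idx > 0]
28. n8.idx = true  [D.off > 13]
29. n5.cnt = false  [B₁.cnt == false]
30. n0.key = 7  [len(f.wid) + 5]
31. n0.idx = true  [B.cnt == false]
32. n0.off = 6  [len(f.wid) + 4]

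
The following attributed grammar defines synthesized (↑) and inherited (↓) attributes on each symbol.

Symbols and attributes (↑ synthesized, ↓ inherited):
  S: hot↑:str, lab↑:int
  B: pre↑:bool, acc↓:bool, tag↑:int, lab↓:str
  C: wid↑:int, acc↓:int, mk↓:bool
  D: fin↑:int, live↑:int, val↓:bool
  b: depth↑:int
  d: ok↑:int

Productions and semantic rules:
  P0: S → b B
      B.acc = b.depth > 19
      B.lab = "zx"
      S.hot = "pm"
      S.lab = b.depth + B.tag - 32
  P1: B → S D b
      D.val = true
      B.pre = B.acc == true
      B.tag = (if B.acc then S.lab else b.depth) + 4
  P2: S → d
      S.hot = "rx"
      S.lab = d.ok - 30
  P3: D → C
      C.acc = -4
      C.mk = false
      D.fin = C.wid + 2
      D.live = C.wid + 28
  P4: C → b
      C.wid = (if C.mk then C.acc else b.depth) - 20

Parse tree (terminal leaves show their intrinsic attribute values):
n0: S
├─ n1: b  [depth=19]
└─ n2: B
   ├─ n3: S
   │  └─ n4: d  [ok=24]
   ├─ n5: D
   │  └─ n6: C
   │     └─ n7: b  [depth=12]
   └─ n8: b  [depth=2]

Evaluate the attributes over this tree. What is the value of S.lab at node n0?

-7

1. n1.depth = 19  [terminal]
2. n2.acc = false  [b.depth > 19]
3. n2.lab = "zx"  ["zx"]
4. n4.ok = 24  [terminal]
5. n3.hot = "rx"  ["rx"]
6. n3.lab = -6  [d.ok - 30]
7. n5.val = true  [true]
8. n6.acc = -4  [-4]
9. n6.mk = false  [false]
10. n7.depth = 12  [terminal]
11. n6.wid = -8  [(if C.mk then C.acc else b.depth) - 20]
12. n5.fin = -6  [C.wid + 2]
13. n5.live = 20  [C.wid + 28]
14. n8.depth = 2  [terminal]
15. n2.pre = false  [B.acc == true]
16. n2.tag = 6  [(if B.acc then S.lab else b.depth) + 4]
17. n0.hot = "pm"  ["pm"]
18. n0.lab = -7  [b.depth + B.tag - 32]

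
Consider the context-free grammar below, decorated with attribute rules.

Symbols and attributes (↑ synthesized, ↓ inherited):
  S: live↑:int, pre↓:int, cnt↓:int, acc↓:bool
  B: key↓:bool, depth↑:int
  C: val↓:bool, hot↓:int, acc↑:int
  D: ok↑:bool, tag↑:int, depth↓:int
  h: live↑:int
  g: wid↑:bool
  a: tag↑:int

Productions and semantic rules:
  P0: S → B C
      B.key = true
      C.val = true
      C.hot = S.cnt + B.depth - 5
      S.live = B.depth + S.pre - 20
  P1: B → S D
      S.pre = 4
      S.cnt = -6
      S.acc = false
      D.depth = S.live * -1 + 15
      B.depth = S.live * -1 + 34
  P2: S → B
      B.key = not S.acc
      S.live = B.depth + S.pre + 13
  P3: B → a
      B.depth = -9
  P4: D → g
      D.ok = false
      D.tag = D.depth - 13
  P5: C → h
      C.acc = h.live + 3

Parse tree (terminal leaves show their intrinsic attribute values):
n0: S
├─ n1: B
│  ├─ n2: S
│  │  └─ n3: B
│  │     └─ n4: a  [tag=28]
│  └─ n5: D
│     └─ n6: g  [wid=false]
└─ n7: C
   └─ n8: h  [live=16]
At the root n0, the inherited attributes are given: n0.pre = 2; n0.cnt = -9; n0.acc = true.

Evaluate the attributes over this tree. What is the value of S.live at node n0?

8

1. n0.pre = 2  [given at root]
2. n0.cnt = -9  [given at root]
3. n0.acc = true  [given at root]
4. n1.key = true  [true]
5. n2.pre = 4  [4]
6. n2.cnt = -6  [-6]
7. n2.acc = false  [false]
8. n3.key = true  [not S.acc]
9. n4.tag = 28  [terminal]
10. n3.depth = -9  [-9]
11. n2.live = 8  [B.depth + S.pre + 13]
12. n5.depth = 7  [S.live * -1 + 15]
13. n6.wid = false  [terminal]
14. n5.ok = false  [false]
15. n5.tag = -6  [D.depth - 13]
16. n1.depth = 26  [S.live * -1 + 34]
17. n7.val = true  [true]
18. n7.hot = 12  [S.cnt + B.depth - 5]
19. n8.live = 16  [terminal]
20. n7.acc = 19  [h.live + 3]
21. n0.live = 8  [B.depth + S.pre - 20]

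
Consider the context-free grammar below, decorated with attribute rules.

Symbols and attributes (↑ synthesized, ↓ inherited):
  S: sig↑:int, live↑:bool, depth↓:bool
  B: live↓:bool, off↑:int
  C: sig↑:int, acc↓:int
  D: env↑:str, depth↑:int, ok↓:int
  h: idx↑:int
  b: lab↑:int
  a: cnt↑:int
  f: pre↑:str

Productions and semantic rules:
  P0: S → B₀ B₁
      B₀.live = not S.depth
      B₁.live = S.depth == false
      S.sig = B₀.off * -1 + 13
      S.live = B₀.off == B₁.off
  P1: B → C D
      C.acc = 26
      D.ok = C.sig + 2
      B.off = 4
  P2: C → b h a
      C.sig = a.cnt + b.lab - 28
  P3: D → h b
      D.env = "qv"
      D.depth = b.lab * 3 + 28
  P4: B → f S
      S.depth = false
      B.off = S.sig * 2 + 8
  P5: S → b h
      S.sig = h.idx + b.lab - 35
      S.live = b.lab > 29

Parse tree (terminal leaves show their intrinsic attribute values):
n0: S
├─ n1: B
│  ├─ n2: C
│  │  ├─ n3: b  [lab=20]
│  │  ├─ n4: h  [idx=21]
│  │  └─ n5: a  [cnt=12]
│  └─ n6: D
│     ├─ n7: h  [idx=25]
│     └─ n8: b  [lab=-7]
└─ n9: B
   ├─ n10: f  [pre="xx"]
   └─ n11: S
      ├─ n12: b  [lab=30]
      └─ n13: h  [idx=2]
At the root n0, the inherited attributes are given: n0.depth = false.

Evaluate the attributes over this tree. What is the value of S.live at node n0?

1. n0.depth = false  [given at root]
2. n1.live = true  [not S.depth]
3. n2.acc = 26  [26]
4. n3.lab = 20  [terminal]
5. n4.idx = 21  [terminal]
6. n5.cnt = 12  [terminal]
7. n2.sig = 4  [a.cnt + b.lab - 28]
8. n6.ok = 6  [C.sig + 2]
9. n7.idx = 25  [terminal]
10. n8.lab = -7  [terminal]
11. n6.env = "qv"  ["qv"]
12. n6.depth = 7  [b.lab * 3 + 28]
13. n1.off = 4  [4]
14. n9.live = true  [S.depth == false]
15. n10.pre = "xx"  [terminal]
16. n11.depth = false  [false]
17. n12.lab = 30  [terminal]
18. n13.idx = 2  [terminal]
19. n11.sig = -3  [h.idx + b.lab - 35]
20. n11.live = true  [b.lab > 29]
21. n9.off = 2  [S.sig * 2 + 8]
22. n0.sig = 9  [B₀.off * -1 + 13]
23. n0.live = false  [B₀.off == B₁.off]

false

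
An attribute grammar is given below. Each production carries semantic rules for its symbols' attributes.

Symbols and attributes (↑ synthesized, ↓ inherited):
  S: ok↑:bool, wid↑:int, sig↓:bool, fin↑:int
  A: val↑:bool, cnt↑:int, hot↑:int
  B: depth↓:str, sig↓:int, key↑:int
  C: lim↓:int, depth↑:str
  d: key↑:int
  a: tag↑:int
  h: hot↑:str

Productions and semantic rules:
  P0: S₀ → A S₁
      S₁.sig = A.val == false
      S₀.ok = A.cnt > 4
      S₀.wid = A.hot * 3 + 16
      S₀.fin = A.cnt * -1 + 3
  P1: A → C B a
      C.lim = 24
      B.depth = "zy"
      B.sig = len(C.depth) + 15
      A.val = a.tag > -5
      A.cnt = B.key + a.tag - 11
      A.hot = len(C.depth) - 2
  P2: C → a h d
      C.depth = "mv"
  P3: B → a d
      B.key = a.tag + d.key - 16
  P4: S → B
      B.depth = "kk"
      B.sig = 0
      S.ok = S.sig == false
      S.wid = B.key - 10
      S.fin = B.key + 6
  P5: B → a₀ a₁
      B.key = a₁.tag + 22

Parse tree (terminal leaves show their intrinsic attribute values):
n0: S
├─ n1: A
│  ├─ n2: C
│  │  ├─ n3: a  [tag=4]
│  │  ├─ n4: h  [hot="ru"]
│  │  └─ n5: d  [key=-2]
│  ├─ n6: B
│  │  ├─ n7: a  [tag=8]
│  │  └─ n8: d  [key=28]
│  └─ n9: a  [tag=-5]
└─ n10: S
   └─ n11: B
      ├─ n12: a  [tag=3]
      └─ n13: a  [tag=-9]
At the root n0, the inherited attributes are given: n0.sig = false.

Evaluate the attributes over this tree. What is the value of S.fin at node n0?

-1

1. n0.sig = false  [given at root]
2. n2.lim = 24  [24]
3. n3.tag = 4  [terminal]
4. n4.hot = "ru"  [terminal]
5. n5.key = -2  [terminal]
6. n2.depth = "mv"  ["mv"]
7. n6.depth = "zy"  ["zy"]
8. n6.sig = 17  [len(C.depth) + 15]
9. n7.tag = 8  [terminal]
10. n8.key = 28  [terminal]
11. n6.key = 20  [a.tag + d.key - 16]
12. n9.tag = -5  [terminal]
13. n1.val = false  [a.tag > -5]
14. n1.cnt = 4  [B.key + a.tag - 11]
15. n1.hot = 0  [len(C.depth) - 2]
16. n10.sig = true  [A.val == false]
17. n11.depth = "kk"  ["kk"]
18. n11.sig = 0  [0]
19. n12.tag = 3  [terminal]
20. n13.tag = -9  [terminal]
21. n11.key = 13  [a₁.tag + 22]
22. n10.ok = false  [S.sig == false]
23. n10.wid = 3  [B.key - 10]
24. n10.fin = 19  [B.key + 6]
25. n0.ok = false  [A.cnt > 4]
26. n0.wid = 16  [A.hot * 3 + 16]
27. n0.fin = -1  [A.cnt * -1 + 3]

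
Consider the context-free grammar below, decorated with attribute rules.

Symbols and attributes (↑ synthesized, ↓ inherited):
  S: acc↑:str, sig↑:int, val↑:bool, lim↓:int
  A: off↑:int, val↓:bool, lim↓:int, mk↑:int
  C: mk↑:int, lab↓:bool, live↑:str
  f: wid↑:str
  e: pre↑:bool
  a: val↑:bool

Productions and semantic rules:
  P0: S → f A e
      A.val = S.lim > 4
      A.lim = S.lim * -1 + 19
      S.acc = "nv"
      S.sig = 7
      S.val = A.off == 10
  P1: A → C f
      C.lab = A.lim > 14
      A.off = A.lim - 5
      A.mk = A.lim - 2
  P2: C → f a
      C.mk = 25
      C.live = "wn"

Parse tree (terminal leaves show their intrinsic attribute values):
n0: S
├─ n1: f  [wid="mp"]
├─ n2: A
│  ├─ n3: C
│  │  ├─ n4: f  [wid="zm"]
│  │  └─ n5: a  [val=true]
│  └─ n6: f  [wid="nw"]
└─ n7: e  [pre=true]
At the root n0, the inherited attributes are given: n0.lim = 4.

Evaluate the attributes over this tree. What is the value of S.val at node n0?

1. n0.lim = 4  [given at root]
2. n1.wid = "mp"  [terminal]
3. n2.val = false  [S.lim > 4]
4. n2.lim = 15  [S.lim * -1 + 19]
5. n3.lab = true  [A.lim > 14]
6. n4.wid = "zm"  [terminal]
7. n5.val = true  [terminal]
8. n3.mk = 25  [25]
9. n3.live = "wn"  ["wn"]
10. n6.wid = "nw"  [terminal]
11. n2.off = 10  [A.lim - 5]
12. n2.mk = 13  [A.lim - 2]
13. n7.pre = true  [terminal]
14. n0.acc = "nv"  ["nv"]
15. n0.sig = 7  [7]
16. n0.val = true  [A.off == 10]

true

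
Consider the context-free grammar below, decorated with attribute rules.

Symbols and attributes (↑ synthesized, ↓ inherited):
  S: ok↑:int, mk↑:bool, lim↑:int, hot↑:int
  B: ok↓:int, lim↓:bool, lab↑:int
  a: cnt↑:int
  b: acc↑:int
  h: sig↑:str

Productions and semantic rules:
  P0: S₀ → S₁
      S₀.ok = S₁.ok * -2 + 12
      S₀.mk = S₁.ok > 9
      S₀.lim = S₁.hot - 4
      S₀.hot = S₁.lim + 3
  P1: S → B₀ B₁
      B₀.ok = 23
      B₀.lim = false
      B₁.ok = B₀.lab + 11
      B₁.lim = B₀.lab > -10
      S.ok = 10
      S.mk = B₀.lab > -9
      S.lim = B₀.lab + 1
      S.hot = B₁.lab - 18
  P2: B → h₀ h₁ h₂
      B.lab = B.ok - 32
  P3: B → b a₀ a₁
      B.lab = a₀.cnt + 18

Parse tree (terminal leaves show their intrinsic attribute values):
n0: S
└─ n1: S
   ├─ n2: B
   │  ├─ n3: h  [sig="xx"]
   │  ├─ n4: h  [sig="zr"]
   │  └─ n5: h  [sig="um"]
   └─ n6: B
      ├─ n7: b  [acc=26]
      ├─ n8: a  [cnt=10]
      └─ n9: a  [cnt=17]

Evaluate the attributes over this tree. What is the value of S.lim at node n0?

6

1. n2.ok = 23  [23]
2. n2.lim = false  [false]
3. n3.sig = "xx"  [terminal]
4. n4.sig = "zr"  [terminal]
5. n5.sig = "um"  [terminal]
6. n2.lab = -9  [B.ok - 32]
7. n6.ok = 2  [B₀.lab + 11]
8. n6.lim = true  [B₀.lab > -10]
9. n7.acc = 26  [terminal]
10. n8.cnt = 10  [terminal]
11. n9.cnt = 17  [terminal]
12. n6.lab = 28  [a₀.cnt + 18]
13. n1.ok = 10  [10]
14. n1.mk = false  [B₀.lab > -9]
15. n1.lim = -8  [B₀.lab + 1]
16. n1.hot = 10  [B₁.lab - 18]
17. n0.ok = -8  [S₁.ok * -2 + 12]
18. n0.mk = true  [S₁.ok > 9]
19. n0.lim = 6  [S₁.hot - 4]
20. n0.hot = -5  [S₁.lim + 3]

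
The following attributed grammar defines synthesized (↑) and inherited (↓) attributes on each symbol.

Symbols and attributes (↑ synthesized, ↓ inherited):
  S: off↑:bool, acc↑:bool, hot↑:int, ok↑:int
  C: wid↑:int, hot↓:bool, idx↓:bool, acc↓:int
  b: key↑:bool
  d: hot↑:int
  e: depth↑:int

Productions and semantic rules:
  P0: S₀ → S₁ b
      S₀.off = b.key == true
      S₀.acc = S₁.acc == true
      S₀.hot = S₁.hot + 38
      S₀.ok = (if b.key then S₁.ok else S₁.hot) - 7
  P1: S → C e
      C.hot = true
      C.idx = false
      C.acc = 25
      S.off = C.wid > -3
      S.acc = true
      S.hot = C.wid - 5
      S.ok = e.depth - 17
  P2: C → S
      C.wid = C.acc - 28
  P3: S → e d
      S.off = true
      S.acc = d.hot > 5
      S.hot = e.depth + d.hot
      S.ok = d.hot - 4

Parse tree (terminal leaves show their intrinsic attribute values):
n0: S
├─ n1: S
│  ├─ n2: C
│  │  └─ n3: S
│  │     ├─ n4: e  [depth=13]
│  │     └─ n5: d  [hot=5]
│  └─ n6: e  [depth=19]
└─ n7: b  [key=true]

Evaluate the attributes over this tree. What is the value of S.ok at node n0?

-5

1. n2.hot = true  [true]
2. n2.idx = false  [false]
3. n2.acc = 25  [25]
4. n4.depth = 13  [terminal]
5. n5.hot = 5  [terminal]
6. n3.off = true  [true]
7. n3.acc = false  [d.hot > 5]
8. n3.hot = 18  [e.depth + d.hot]
9. n3.ok = 1  [d.hot - 4]
10. n2.wid = -3  [C.acc - 28]
11. n6.depth = 19  [terminal]
12. n1.off = false  [C.wid > -3]
13. n1.acc = true  [true]
14. n1.hot = -8  [C.wid - 5]
15. n1.ok = 2  [e.depth - 17]
16. n7.key = true  [terminal]
17. n0.off = true  [b.key == true]
18. n0.acc = true  [S₁.acc == true]
19. n0.hot = 30  [S₁.hot + 38]
20. n0.ok = -5  [(if b.key then S₁.ok else S₁.hot) - 7]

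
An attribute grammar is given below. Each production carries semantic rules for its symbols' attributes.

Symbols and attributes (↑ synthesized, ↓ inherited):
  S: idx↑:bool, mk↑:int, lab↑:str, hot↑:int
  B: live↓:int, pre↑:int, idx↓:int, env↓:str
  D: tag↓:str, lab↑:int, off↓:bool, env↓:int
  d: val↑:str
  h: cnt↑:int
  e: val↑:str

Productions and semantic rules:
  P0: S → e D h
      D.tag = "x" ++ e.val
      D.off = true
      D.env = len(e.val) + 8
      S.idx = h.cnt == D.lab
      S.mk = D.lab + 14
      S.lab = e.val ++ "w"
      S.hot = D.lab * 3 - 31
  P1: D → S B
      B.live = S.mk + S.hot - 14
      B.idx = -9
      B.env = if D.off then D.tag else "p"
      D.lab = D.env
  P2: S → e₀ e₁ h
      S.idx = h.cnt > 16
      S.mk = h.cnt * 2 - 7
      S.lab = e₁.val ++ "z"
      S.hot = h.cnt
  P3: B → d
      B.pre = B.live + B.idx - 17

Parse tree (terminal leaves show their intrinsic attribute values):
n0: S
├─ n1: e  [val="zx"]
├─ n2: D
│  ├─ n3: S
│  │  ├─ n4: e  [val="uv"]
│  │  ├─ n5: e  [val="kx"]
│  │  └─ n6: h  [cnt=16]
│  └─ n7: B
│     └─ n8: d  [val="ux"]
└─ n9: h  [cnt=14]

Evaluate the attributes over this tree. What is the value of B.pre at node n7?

1

1. n1.val = "zx"  [terminal]
2. n2.tag = "xzx"  ["x" ++ e.val]
3. n2.off = true  [true]
4. n2.env = 10  [len(e.val) + 8]
5. n4.val = "uv"  [terminal]
6. n5.val = "kx"  [terminal]
7. n6.cnt = 16  [terminal]
8. n3.idx = false  [h.cnt > 16]
9. n3.mk = 25  [h.cnt * 2 - 7]
10. n3.lab = "kxz"  [e₁.val ++ "z"]
11. n3.hot = 16  [h.cnt]
12. n7.live = 27  [S.mk + S.hot - 14]
13. n7.idx = -9  [-9]
14. n7.env = "xzx"  [if D.off then D.tag else "p"]
15. n8.val = "ux"  [terminal]
16. n7.pre = 1  [B.live + B.idx - 17]
17. n2.lab = 10  [D.env]
18. n9.cnt = 14  [terminal]
19. n0.idx = false  [h.cnt == D.lab]
20. n0.mk = 24  [D.lab + 14]
21. n0.lab = "zxw"  [e.val ++ "w"]
22. n0.hot = -1  [D.lab * 3 - 31]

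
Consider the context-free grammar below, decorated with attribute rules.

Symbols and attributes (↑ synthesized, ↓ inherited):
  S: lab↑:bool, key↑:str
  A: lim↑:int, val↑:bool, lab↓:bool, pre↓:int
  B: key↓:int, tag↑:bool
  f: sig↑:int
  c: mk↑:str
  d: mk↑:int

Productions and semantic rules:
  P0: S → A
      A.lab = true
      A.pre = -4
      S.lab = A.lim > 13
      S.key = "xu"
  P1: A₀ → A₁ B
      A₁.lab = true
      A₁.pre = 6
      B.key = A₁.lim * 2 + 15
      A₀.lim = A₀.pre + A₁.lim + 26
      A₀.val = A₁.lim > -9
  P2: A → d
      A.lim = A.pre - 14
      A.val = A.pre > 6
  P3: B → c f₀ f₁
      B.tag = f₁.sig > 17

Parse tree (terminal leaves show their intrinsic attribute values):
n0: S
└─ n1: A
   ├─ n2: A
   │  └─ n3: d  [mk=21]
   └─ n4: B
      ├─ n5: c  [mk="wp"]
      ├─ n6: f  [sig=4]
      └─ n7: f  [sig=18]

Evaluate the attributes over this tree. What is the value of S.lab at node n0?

1. n1.lab = true  [true]
2. n1.pre = -4  [-4]
3. n2.lab = true  [true]
4. n2.pre = 6  [6]
5. n3.mk = 21  [terminal]
6. n2.lim = -8  [A.pre - 14]
7. n2.val = false  [A.pre > 6]
8. n4.key = -1  [A₁.lim * 2 + 15]
9. n5.mk = "wp"  [terminal]
10. n6.sig = 4  [terminal]
11. n7.sig = 18  [terminal]
12. n4.tag = true  [f₁.sig > 17]
13. n1.lim = 14  [A₀.pre + A₁.lim + 26]
14. n1.val = true  [A₁.lim > -9]
15. n0.lab = true  [A.lim > 13]
16. n0.key = "xu"  ["xu"]

true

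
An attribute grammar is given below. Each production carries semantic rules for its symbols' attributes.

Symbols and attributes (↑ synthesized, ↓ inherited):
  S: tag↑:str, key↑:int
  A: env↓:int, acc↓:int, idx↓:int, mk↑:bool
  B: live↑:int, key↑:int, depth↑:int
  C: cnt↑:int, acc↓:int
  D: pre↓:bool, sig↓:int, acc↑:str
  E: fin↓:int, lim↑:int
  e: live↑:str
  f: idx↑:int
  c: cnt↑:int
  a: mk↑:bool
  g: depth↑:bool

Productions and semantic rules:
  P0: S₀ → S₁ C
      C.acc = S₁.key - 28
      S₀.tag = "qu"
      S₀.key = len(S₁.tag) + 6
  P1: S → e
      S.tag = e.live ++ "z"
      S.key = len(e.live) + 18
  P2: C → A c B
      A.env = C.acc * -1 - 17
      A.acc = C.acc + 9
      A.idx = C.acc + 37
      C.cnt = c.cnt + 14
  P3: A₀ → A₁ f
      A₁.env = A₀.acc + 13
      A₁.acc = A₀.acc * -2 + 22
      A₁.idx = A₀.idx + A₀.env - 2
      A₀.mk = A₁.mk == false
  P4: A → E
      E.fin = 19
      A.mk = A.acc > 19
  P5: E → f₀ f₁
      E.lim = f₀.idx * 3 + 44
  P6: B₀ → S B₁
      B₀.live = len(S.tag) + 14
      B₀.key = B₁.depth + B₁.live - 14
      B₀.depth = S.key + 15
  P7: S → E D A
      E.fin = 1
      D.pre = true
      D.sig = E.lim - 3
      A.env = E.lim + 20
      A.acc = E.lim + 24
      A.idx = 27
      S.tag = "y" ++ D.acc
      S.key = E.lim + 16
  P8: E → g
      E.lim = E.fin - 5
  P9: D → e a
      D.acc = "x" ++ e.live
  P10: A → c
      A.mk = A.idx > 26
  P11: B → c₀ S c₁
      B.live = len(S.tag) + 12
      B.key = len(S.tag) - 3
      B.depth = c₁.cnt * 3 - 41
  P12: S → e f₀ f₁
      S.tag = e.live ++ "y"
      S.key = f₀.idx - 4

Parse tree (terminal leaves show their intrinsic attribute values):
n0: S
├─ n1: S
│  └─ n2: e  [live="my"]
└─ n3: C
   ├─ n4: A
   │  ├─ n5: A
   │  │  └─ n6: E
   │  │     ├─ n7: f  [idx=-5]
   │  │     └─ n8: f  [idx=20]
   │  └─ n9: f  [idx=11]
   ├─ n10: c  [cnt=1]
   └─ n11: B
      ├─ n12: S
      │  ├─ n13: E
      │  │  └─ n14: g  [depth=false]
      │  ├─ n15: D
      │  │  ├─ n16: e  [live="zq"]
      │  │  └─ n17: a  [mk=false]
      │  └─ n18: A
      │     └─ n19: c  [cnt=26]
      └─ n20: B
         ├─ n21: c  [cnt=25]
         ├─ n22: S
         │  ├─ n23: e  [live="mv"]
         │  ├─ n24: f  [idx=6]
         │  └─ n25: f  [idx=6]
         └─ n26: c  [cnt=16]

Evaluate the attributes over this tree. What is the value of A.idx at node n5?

1. n2.live = "my"  [terminal]
2. n1.tag = "myz"  [e.live ++ "z"]
3. n1.key = 20  [len(e.live) + 18]
4. n3.acc = -8  [S₁.key - 28]
5. n4.env = -9  [C.acc * -1 - 17]
6. n4.acc = 1  [C.acc + 9]
7. n4.idx = 29  [C.acc + 37]
8. n5.env = 14  [A₀.acc + 13]
9. n5.acc = 20  [A₀.acc * -2 + 22]
10. n5.idx = 18  [A₀.idx + A₀.env - 2]
11. n6.fin = 19  [19]
12. n7.idx = -5  [terminal]
13. n8.idx = 20  [terminal]
14. n6.lim = 29  [f₀.idx * 3 + 44]
15. n5.mk = true  [A.acc > 19]
16. n9.idx = 11  [terminal]
17. n4.mk = false  [A₁.mk == false]
18. n10.cnt = 1  [terminal]
19. n13.fin = 1  [1]
20. n14.depth = false  [terminal]
21. n13.lim = -4  [E.fin - 5]
22. n15.pre = true  [true]
23. n15.sig = -7  [E.lim - 3]
24. n16.live = "zq"  [terminal]
25. n17.mk = false  [terminal]
26. n15.acc = "xzq"  ["x" ++ e.live]
27. n18.env = 16  [E.lim + 20]
28. n18.acc = 20  [E.lim + 24]
29. n18.idx = 27  [27]
30. n19.cnt = 26  [terminal]
31. n18.mk = true  [A.idx > 26]
32. n12.tag = "yxzq"  ["y" ++ D.acc]
33. n12.key = 12  [E.lim + 16]
34. n21.cnt = 25  [terminal]
35. n23.live = "mv"  [terminal]
36. n24.idx = 6  [terminal]
37. n25.idx = 6  [terminal]
38. n22.tag = "mvy"  [e.live ++ "y"]
39. n22.key = 2  [f₀.idx - 4]
40. n26.cnt = 16  [terminal]
41. n20.live = 15  [len(S.tag) + 12]
42. n20.key = 0  [len(S.tag) - 3]
43. n20.depth = 7  [c₁.cnt * 3 - 41]
44. n11.live = 18  [len(S.tag) + 14]
45. n11.key = 8  [B₁.depth + B₁.live - 14]
46. n11.depth = 27  [S.key + 15]
47. n3.cnt = 15  [c.cnt + 14]
48. n0.tag = "qu"  ["qu"]
49. n0.key = 9  [len(S₁.tag) + 6]

18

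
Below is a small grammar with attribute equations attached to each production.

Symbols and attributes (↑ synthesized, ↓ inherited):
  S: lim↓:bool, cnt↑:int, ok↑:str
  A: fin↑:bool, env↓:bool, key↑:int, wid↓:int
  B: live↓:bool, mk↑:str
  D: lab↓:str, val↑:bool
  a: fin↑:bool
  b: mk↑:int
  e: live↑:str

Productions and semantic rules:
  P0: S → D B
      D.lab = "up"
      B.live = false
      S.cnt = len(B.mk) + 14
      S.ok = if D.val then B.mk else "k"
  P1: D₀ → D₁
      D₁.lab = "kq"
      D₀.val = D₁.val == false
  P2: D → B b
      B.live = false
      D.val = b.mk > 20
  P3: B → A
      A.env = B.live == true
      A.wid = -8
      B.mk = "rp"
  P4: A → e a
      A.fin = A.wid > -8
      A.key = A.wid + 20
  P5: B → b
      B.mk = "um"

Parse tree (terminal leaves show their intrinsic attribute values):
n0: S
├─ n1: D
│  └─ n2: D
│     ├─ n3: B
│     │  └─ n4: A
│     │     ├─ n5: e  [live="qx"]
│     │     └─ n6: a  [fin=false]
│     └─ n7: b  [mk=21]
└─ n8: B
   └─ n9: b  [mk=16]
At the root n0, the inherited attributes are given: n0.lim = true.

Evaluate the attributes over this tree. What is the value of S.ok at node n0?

"k"

1. n0.lim = true  [given at root]
2. n1.lab = "up"  ["up"]
3. n2.lab = "kq"  ["kq"]
4. n3.live = false  [false]
5. n4.env = false  [B.live == true]
6. n4.wid = -8  [-8]
7. n5.live = "qx"  [terminal]
8. n6.fin = false  [terminal]
9. n4.fin = false  [A.wid > -8]
10. n4.key = 12  [A.wid + 20]
11. n3.mk = "rp"  ["rp"]
12. n7.mk = 21  [terminal]
13. n2.val = true  [b.mk > 20]
14. n1.val = false  [D₁.val == false]
15. n8.live = false  [false]
16. n9.mk = 16  [terminal]
17. n8.mk = "um"  ["um"]
18. n0.cnt = 16  [len(B.mk) + 14]
19. n0.ok = "k"  [if D.val then B.mk else "k"]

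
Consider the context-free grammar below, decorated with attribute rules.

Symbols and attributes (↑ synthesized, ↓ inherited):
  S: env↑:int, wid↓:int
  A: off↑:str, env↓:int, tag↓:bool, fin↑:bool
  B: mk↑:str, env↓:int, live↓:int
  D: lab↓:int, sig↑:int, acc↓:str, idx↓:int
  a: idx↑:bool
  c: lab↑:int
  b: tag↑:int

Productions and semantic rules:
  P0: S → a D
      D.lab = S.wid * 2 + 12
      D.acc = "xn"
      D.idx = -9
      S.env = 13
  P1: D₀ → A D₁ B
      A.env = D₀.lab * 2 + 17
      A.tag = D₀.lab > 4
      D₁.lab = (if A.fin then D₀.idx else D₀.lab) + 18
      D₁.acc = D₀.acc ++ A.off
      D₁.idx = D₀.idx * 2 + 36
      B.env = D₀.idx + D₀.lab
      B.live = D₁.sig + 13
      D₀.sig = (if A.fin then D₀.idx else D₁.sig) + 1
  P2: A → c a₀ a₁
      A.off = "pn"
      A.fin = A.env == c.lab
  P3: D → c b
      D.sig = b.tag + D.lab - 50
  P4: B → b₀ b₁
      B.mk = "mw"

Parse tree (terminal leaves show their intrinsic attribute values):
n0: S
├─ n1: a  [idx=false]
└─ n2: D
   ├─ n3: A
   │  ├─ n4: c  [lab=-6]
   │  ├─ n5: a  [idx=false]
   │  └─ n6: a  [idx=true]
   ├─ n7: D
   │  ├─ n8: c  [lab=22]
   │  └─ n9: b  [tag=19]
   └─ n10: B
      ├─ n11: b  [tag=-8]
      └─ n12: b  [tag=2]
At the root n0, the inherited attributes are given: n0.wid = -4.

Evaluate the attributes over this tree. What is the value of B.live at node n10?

4

1. n0.wid = -4  [given at root]
2. n1.idx = false  [terminal]
3. n2.lab = 4  [S.wid * 2 + 12]
4. n2.acc = "xn"  ["xn"]
5. n2.idx = -9  [-9]
6. n3.env = 25  [D₀.lab * 2 + 17]
7. n3.tag = false  [D₀.lab > 4]
8. n4.lab = -6  [terminal]
9. n5.idx = false  [terminal]
10. n6.idx = true  [terminal]
11. n3.off = "pn"  ["pn"]
12. n3.fin = false  [A.env == c.lab]
13. n7.lab = 22  [(if A.fin then D₀.idx else D₀.lab) + 18]
14. n7.acc = "xnpn"  [D₀.acc ++ A.off]
15. n7.idx = 18  [D₀.idx * 2 + 36]
16. n8.lab = 22  [terminal]
17. n9.tag = 19  [terminal]
18. n7.sig = -9  [b.tag + D.lab - 50]
19. n10.env = -5  [D₀.idx + D₀.lab]
20. n10.live = 4  [D₁.sig + 13]
21. n11.tag = -8  [terminal]
22. n12.tag = 2  [terminal]
23. n10.mk = "mw"  ["mw"]
24. n2.sig = -8  [(if A.fin then D₀.idx else D₁.sig) + 1]
25. n0.env = 13  [13]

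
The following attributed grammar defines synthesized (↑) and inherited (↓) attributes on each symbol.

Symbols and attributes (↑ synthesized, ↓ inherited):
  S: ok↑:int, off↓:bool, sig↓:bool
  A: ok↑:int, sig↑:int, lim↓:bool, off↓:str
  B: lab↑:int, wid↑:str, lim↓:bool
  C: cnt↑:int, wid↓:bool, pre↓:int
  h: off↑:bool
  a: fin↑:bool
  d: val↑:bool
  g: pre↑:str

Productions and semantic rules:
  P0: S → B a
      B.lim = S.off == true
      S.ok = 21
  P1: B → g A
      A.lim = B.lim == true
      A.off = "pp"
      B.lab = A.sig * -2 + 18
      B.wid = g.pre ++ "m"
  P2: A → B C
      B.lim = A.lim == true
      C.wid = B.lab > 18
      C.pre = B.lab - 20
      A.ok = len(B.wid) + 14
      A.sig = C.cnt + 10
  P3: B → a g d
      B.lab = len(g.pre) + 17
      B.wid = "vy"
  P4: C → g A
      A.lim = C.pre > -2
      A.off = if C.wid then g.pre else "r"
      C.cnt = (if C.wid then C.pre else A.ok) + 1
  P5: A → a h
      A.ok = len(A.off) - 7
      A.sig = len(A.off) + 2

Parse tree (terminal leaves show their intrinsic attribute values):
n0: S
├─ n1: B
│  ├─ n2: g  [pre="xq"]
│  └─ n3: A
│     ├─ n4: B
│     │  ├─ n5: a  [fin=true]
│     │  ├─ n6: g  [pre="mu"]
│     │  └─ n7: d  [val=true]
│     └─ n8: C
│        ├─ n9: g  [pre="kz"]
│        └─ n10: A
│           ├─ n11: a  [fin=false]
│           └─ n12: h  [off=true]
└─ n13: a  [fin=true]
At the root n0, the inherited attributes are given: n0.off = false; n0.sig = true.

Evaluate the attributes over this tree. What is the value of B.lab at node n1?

1. n0.off = false  [given at root]
2. n0.sig = true  [given at root]
3. n1.lim = false  [S.off == true]
4. n2.pre = "xq"  [terminal]
5. n3.lim = false  [B.lim == true]
6. n3.off = "pp"  ["pp"]
7. n4.lim = false  [A.lim == true]
8. n5.fin = true  [terminal]
9. n6.pre = "mu"  [terminal]
10. n7.val = true  [terminal]
11. n4.lab = 19  [len(g.pre) + 17]
12. n4.wid = "vy"  ["vy"]
13. n8.wid = true  [B.lab > 18]
14. n8.pre = -1  [B.lab - 20]
15. n9.pre = "kz"  [terminal]
16. n10.lim = true  [C.pre > -2]
17. n10.off = "kz"  [if C.wid then g.pre else "r"]
18. n11.fin = false  [terminal]
19. n12.off = true  [terminal]
20. n10.ok = -5  [len(A.off) - 7]
21. n10.sig = 4  [len(A.off) + 2]
22. n8.cnt = 0  [(if C.wid then C.pre else A.ok) + 1]
23. n3.ok = 16  [len(B.wid) + 14]
24. n3.sig = 10  [C.cnt + 10]
25. n1.lab = -2  [A.sig * -2 + 18]
26. n1.wid = "xqm"  [g.pre ++ "m"]
27. n13.fin = true  [terminal]
28. n0.ok = 21  [21]

-2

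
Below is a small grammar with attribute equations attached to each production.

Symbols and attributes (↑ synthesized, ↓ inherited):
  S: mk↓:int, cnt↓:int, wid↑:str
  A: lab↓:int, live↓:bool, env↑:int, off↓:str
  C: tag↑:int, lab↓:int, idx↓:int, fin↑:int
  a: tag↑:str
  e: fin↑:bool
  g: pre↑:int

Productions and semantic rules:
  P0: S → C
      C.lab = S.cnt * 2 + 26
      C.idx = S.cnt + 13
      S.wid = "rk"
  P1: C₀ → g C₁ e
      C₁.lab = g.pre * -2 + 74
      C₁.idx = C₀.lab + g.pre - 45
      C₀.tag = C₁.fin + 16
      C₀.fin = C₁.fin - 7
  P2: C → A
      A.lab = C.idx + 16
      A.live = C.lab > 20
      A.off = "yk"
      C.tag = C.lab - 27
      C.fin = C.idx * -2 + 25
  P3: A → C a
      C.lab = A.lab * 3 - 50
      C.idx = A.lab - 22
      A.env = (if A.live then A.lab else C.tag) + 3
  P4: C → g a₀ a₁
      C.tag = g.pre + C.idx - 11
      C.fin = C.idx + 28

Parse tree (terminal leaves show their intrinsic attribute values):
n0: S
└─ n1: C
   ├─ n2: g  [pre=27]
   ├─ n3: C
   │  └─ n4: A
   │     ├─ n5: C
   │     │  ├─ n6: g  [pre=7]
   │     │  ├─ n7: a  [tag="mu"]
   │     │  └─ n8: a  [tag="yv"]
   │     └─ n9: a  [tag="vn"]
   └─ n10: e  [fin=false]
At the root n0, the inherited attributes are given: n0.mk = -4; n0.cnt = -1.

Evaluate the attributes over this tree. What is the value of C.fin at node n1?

1. n0.mk = -4  [given at root]
2. n0.cnt = -1  [given at root]
3. n1.lab = 24  [S.cnt * 2 + 26]
4. n1.idx = 12  [S.cnt + 13]
5. n2.pre = 27  [terminal]
6. n3.lab = 20  [g.pre * -2 + 74]
7. n3.idx = 6  [C₀.lab + g.pre - 45]
8. n4.lab = 22  [C.idx + 16]
9. n4.live = false  [C.lab > 20]
10. n4.off = "yk"  ["yk"]
11. n5.lab = 16  [A.lab * 3 - 50]
12. n5.idx = 0  [A.lab - 22]
13. n6.pre = 7  [terminal]
14. n7.tag = "mu"  [terminal]
15. n8.tag = "yv"  [terminal]
16. n5.tag = -4  [g.pre + C.idx - 11]
17. n5.fin = 28  [C.idx + 28]
18. n9.tag = "vn"  [terminal]
19. n4.env = -1  [(if A.live then A.lab else C.tag) + 3]
20. n3.tag = -7  [C.lab - 27]
21. n3.fin = 13  [C.idx * -2 + 25]
22. n10.fin = false  [terminal]
23. n1.tag = 29  [C₁.fin + 16]
24. n1.fin = 6  [C₁.fin - 7]
25. n0.wid = "rk"  ["rk"]

6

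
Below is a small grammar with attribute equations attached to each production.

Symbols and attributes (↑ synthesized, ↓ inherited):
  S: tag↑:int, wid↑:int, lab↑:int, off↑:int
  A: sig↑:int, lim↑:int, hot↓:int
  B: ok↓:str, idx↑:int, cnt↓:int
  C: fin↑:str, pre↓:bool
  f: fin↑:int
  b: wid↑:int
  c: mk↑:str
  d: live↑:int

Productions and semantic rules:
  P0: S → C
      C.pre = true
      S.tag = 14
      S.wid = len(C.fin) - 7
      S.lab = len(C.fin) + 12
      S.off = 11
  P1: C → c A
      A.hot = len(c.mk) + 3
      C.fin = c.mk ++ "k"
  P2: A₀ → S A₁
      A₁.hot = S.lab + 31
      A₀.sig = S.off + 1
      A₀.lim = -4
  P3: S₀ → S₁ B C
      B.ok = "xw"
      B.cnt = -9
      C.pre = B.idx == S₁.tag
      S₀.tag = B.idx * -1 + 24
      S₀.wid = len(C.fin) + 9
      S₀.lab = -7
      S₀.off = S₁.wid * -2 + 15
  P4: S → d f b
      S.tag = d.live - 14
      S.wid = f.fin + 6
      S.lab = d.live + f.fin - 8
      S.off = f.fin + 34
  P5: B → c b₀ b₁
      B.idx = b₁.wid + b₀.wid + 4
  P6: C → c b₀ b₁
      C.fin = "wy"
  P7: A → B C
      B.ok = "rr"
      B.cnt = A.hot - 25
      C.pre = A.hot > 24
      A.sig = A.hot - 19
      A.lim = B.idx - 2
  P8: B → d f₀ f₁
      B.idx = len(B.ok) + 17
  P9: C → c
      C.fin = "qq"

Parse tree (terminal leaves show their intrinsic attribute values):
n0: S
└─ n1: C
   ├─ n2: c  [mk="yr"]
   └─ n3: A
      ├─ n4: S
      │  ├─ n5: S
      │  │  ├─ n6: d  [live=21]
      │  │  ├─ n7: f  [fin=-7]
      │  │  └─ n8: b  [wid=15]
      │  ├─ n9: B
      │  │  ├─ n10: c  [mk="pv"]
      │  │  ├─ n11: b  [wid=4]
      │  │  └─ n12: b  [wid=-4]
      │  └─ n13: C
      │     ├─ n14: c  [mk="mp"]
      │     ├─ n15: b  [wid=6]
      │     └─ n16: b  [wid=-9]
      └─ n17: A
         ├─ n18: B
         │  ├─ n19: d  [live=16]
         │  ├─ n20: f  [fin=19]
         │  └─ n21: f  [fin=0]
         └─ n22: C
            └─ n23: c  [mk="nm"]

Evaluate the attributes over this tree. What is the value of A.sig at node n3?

18

1. n1.pre = true  [true]
2. n2.mk = "yr"  [terminal]
3. n3.hot = 5  [len(c.mk) + 3]
4. n6.live = 21  [terminal]
5. n7.fin = -7  [terminal]
6. n8.wid = 15  [terminal]
7. n5.tag = 7  [d.live - 14]
8. n5.wid = -1  [f.fin + 6]
9. n5.lab = 6  [d.live + f.fin - 8]
10. n5.off = 27  [f.fin + 34]
11. n9.ok = "xw"  ["xw"]
12. n9.cnt = -9  [-9]
13. n10.mk = "pv"  [terminal]
14. n11.wid = 4  [terminal]
15. n12.wid = -4  [terminal]
16. n9.idx = 4  [b₁.wid + b₀.wid + 4]
17. n13.pre = false  [B.idx == S₁.tag]
18. n14.mk = "mp"  [terminal]
19. n15.wid = 6  [terminal]
20. n16.wid = -9  [terminal]
21. n13.fin = "wy"  ["wy"]
22. n4.tag = 20  [B.idx * -1 + 24]
23. n4.wid = 11  [len(C.fin) + 9]
24. n4.lab = -7  [-7]
25. n4.off = 17  [S₁.wid * -2 + 15]
26. n17.hot = 24  [S.lab + 31]
27. n18.ok = "rr"  ["rr"]
28. n18.cnt = -1  [A.hot - 25]
29. n19.live = 16  [terminal]
30. n20.fin = 19  [terminal]
31. n21.fin = 0  [terminal]
32. n18.idx = 19  [len(B.ok) + 17]
33. n22.pre = false  [A.hot > 24]
34. n23.mk = "nm"  [terminal]
35. n22.fin = "qq"  ["qq"]
36. n17.sig = 5  [A.hot - 19]
37. n17.lim = 17  [B.idx - 2]
38. n3.sig = 18  [S.off + 1]
39. n3.lim = -4  [-4]
40. n1.fin = "yrk"  [c.mk ++ "k"]
41. n0.tag = 14  [14]
42. n0.wid = -4  [len(C.fin) - 7]
43. n0.lab = 15  [len(C.fin) + 12]
44. n0.off = 11  [11]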